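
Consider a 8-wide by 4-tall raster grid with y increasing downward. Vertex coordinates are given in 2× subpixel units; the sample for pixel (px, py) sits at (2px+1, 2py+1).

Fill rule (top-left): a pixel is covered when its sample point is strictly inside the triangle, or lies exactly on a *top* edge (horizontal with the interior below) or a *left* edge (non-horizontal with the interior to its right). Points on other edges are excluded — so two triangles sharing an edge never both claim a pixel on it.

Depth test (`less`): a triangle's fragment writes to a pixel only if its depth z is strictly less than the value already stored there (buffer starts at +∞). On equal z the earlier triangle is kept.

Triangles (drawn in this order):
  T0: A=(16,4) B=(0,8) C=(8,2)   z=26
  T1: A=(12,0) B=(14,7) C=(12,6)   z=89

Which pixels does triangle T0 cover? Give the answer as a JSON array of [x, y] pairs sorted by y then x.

T0:
  2·area = 64
  edge (16, 4)→(0, 8): d=(-16,4) right/bottom  bias=-1
  edge (0, 8)→(8, 2): d=(8,-6) top-left  bias=+0
  edge (8, 2)→(16, 4): d=(8,2) right/bottom  bias=-1
    (3,1)@(7, 3): e=[52,2,10] → █
    (4,1)@(9, 3): e=[44,14,6] → █
    (5,1)@(11, 3): e=[36,26,2] → █
    (6,1)@(13, 3): e=[28,38,-2] → ·
    (2,2)@(5, 5): e=[28,6,30] → █
    (6,2)@(13, 5): e=[-4,54,14] → ·
    (1,3)@(3, 7): e=[4,10,50] → █
    (2,3)@(5, 7): e=[-4,22,46] → ·
    (3,3)@(7, 7): e=[-12,34,42] → ·
    (4,3)@(9, 7): e=[-20,46,38] → ·
    (5,3)@(11, 7): e=[-28,58,34] → ·
  covered (8 px):
    · · · · · · · ·
    · · · █ █ █ · ·
    · · █ █ █ █ · ·
    · █ · · · · · ·
T1:
  2·area = 12
  edge (12, 0)→(14, 7): d=(2,7) right/bottom  bias=-1
  edge (14, 7)→(12, 6): d=(-2,-1) top-left  bias=+0
  edge (12, 6)→(12, 0): d=(0,-6) top-left  bias=+0
    (6,2)@(13, 5): e=[3,3,6] → █
    (7,2)@(15, 5): e=[-11,5,18] → ·
    (6,3)@(13, 7): e=[7,-1,6] → ·
  covered (1 px):
    · · · · · · · ·
    · · · · · · · ·
    · · · · · · █ ·
    · · · · · · · ·

Answer: [[3,1],[4,1],[5,1],[2,2],[3,2],[4,2],[5,2],[1,3]]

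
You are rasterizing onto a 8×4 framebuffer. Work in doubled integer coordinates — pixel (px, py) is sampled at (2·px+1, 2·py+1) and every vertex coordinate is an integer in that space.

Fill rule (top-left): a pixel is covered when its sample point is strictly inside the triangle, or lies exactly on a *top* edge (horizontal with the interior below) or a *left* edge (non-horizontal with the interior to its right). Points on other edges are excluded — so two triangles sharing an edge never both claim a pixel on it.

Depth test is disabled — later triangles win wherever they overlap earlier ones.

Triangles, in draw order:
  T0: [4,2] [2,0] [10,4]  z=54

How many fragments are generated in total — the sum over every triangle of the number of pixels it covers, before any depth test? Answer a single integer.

T0:
  2·area = 8
  edge (4, 2)→(2, 0): d=(-2,-2) top-left  bias=+0
  edge (2, 0)→(10, 4): d=(8,4) right/bottom  bias=-1
  edge (10, 4)→(4, 2): d=(-6,-2) top-left  bias=+0
    (0,0)@(1, 1): e=[-4,12,0] → ·  [on edge]
    (1,0)@(3, 1): e=[0,4,4] → █  [on edge]
    (2,0)@(5, 1): e=[4,-4,8] → ·
    (1,1)@(3, 3): e=[-4,20,-8] → ·
    (2,1)@(5, 3): e=[0,12,-4] → ·  [on edge]
    (3,1)@(7, 3): e=[4,4,0] → █  [on edge]
    (4,1)@(9, 3): e=[8,-4,4] → ·
    (3,2)@(7, 5): e=[0,20,-12] → ·  [on edge]
    (6,2)@(13, 5): e=[12,-4,0] → ·  [on edge]
    (4,3)@(9, 7): e=[0,28,-20] → ·  [on edge]
  covered (2 px):
    · █ · · · · · ·
    · · · █ · · · ·
    · · · · · · · ·
    · · · · · · · ·

Final: 2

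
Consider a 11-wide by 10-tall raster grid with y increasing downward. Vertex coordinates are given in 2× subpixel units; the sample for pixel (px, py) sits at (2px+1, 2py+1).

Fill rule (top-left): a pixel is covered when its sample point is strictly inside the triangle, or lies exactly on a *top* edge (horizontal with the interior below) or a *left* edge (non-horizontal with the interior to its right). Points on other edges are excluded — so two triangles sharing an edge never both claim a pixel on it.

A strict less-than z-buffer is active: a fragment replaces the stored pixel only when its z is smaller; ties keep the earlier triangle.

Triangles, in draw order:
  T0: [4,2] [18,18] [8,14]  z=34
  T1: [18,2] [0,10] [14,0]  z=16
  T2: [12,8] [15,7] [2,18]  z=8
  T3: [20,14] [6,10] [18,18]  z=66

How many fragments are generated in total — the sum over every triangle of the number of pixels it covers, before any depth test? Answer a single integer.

T0:
  2·area = 104
  edge (4, 2)→(18, 18): d=(14,16) right/bottom  bias=-1
  edge (18, 18)→(8, 14): d=(-10,-4) top-left  bias=+0
  edge (8, 14)→(4, 2): d=(-4,-12) top-left  bias=+0
    (2,2)@(5, 5): e=[26,78,0] → #  [on edge]
    (3,2)@(7, 5): e=[-6,86,24] → ·
    (2,3)@(5, 7): e=[54,58,-8] → ·
    (3,3)@(7, 7): e=[22,66,16] → #
    (4,3)@(9, 7): e=[-10,74,40] → ·
    (3,4)@(7, 9): e=[50,46,8] → #
    (4,4)@(9, 9): e=[18,54,32] → #
    (5,4)@(11, 9): e=[-14,62,56] → ·
    (3,5)@(7, 11): e=[78,26,0] → #  [on edge]
    (5,5)@(11, 11): e=[14,42,48] → #
    (6,5)@(13, 11): e=[-18,50,72] → ·
    (3,6)@(7, 13): e=[106,6,-8] → ·
    (4,8)@(9, 17): e=[130,-26,0] → ·  [on edge]
  covered (14 px):
    · · · · · · · · · · ·
    · · · · · · · · · · ·
    · · # · · · · · · · ·
    · · · # · · · · · · ·
    · · · # # · · · · · ·
    · · · # # # · · · · ·
    · · · · # # # · · · ·
    · · · · · # # # · · ·
    · · · · · · · · # · ·
    · · · · · · · · · · ·
T1:
  2·area = 68
  edge (18, 2)→(0, 10): d=(-18,8) right/bottom  bias=-1
  edge (0, 10)→(14, 0): d=(14,-10) top-left  bias=+0
  edge (14, 0)→(18, 2): d=(4,2) right/bottom  bias=-1
    (6,0)@(13, 1): e=[58,4,6] → #
    (7,0)@(15, 1): e=[42,24,2] → #
    (8,0)@(17, 1): e=[26,44,-2] → ·
    (5,1)@(11, 3): e=[38,12,18] → #
    (8,1)@(17, 3): e=[-10,72,6] → ·
    (3,2)@(7, 5): e=[34,0,34] → #  [on edge]
    (4,2)@(9, 5): e=[18,20,30] → #
    (6,2)@(13, 5): e=[-14,60,22] → ·
    (7,2)@(15, 5): e=[-30,80,18] → ·
    (2,3)@(5, 7): e=[14,8,46] → #
    (3,3)@(7, 7): e=[-2,28,42] → ·
    (4,3)@(9, 7): e=[-18,48,38] → ·
  covered (9 px):
    · · · · · · # # · · ·
    · · · · · # # # · · ·
    · · · # # # · · · · ·
    · · # · · · · · · · ·
    · · · · · · · · · · ·
    · · · · · · · · · · ·
    · · · · · · · · · · ·
    · · · · · · · · · · ·
    · · · · · · · · · · ·
    · · · · · · · · · · ·
T2:
  2·area = 20
  edge (12, 8)→(15, 7): d=(3,-1) top-left  bias=+0
  edge (15, 7)→(2, 18): d=(-13,11) right/bottom  bias=-1
  edge (2, 18)→(12, 8): d=(10,-10) top-left  bias=+0
    (9,0)@(19, 1): e=[-14,34,0] → ·  [on edge]
    (8,1)@(17, 3): e=[-10,30,0] → ·  [on edge]
    (7,2)@(15, 5): e=[-6,26,0] → ·  [on edge]
    (10,2)@(21, 5): e=[0,-40,60] → ·  [on edge]
    (6,3)@(13, 7): e=[-2,22,0] → ·  [on edge]
    (7,3)@(15, 7): e=[0,0,20] → ·  [on edge]
    (4,4)@(9, 9): e=[0,40,-20] → ·  [on edge]
    (5,4)@(11, 9): e=[2,18,0] → #  [on edge]
    (6,4)@(13, 9): e=[4,-4,20] → ·
    (1,5)@(3, 11): e=[0,80,-60] → ·  [on edge]
    (4,5)@(9, 11): e=[6,14,0] → #  [on edge]
    (5,5)@(11, 11): e=[8,-8,20] → ·
    (3,6)@(7, 13): e=[10,10,0] → #  [on edge]
    (2,7)@(5, 15): e=[14,6,0] → #  [on edge]
    (1,8)@(3, 17): e=[18,2,0] → #  [on edge]
    (0,9)@(1, 19): e=[22,-2,0] → ·  [on edge]
  covered (5 px):
    · · · · · · · · · · ·
    · · · · · · · · · · ·
    · · · · · · · · · · ·
    · · · · · · · · · · ·
    · · · · · # · · · · ·
    · · · · # · · · · · ·
    · · · # · · · · · · ·
    · · # · · · · · · · ·
    · # · · · · · · · · ·
    · · · · · · · · · · ·
T3:
  2·area = 64  (B↔C swapped to make it positive)
  edge (20, 14)→(18, 18): d=(-2,4) right/bottom  bias=-1
  edge (18, 18)→(6, 10): d=(-12,-8) top-left  bias=+0
  edge (6, 10)→(20, 14): d=(14,4) right/bottom  bias=-1
    (4,5)@(9, 11): e=[50,12,2] → #
    (5,5)@(11, 11): e=[42,28,-6] → ·
    (4,6)@(9, 13): e=[46,-12,30] → ·
    (5,6)@(11, 13): e=[38,4,22] → #
    (6,6)@(13, 13): e=[30,20,14] → #
    (7,6)@(15, 13): e=[22,36,6] → #
    (8,6)@(17, 13): e=[14,52,-2] → ·
    (5,7)@(11, 15): e=[34,-20,50] → ·
    (6,7)@(13, 15): e=[26,-4,42] → ·
    (7,7)@(15, 15): e=[18,12,34] → #
    (8,7)@(17, 15): e=[10,28,26] → #
    (9,7)@(19, 15): e=[2,44,18] → #
  covered (8 px):
    · · · · · · · · · · ·
    · · · · · · · · · · ·
    · · · · · · · · · · ·
    · · · · · · · · · · ·
    · · · · · · · · · · ·
    · · · · # · · · · · ·
    · · · · · # # # · · ·
    · · · · · · · # # # ·
    · · · · · · · · # · ·
    · · · · · · · · · · ·

Result: 36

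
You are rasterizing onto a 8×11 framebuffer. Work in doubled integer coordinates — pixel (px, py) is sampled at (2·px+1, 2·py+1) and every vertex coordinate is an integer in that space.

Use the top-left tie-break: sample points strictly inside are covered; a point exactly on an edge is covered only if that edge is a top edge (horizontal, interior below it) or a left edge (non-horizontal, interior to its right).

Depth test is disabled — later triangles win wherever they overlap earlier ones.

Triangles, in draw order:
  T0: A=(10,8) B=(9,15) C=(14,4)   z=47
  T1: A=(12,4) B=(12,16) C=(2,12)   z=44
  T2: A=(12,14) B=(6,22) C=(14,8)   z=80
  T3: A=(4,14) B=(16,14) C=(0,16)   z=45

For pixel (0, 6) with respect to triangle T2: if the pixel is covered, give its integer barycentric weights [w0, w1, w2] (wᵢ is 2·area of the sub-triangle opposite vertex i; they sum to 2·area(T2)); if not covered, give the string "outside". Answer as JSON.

T0:
  2·area = 24  (B↔C swapped to make it positive)
  edge (10, 8)→(14, 4): d=(4,-4) top-left  bias=+0
  edge (14, 4)→(9, 15): d=(-5,11) right/bottom  bias=-1
  edge (9, 15)→(10, 8): d=(1,-7) top-left  bias=+0
    (5,0)@(11, 1): e=[-24,48,0] → ·  [on edge]
    (7,1)@(15, 3): e=[0,-6,30] → ·  [on edge]
    (6,2)@(13, 5): e=[0,6,18] → █  [on edge]
    (7,2)@(15, 5): e=[8,-16,32] → ·
    (5,3)@(11, 7): e=[0,18,6] → █  [on edge]
    (6,3)@(13, 7): e=[8,-4,20] → ·
    (4,4)@(9, 9): e=[0,30,-6] → ·  [on edge]
    (5,4)@(11, 9): e=[8,8,8] → █
    (6,4)@(13, 9): e=[16,-14,22] → ·
    (3,5)@(7, 11): e=[0,42,-18] → ·  [on edge]
    (5,5)@(11, 11): e=[16,-2,10] → ·
    (2,6)@(5, 13): e=[0,54,-30] → ·  [on edge]
    (1,7)@(3, 15): e=[0,66,-42] → ·  [on edge]
    (4,7)@(9, 15): e=[24,0,0] → ·  [on edge]
    (0,8)@(1, 17): e=[0,78,-54] → ·  [on edge]
  covered (3 px):
    · · · · · · · ·
    · · · · · · · ·
    · · · · · · █ ·
    · · · · · █ · ·
    · · · · · █ · ·
    · · · · · · · ·
    · · · · · · · ·
    · · · · · · · ·
    · · · · · · · ·
    · · · · · · · ·
    · · · · · · · ·
T1:
  2·area = 120
  edge (12, 4)→(12, 16): d=(0,12) right/bottom  bias=-1
  edge (12, 16)→(2, 12): d=(-10,-4) top-left  bias=+0
  edge (2, 12)→(12, 4): d=(10,-8) top-left  bias=+0
    (5,2)@(11, 5): e=[12,106,2] → █
    (6,2)@(13, 5): e=[-12,114,18] → ·
    (4,3)@(9, 7): e=[36,78,6] → █
    (6,3)@(13, 7): e=[-12,94,38] → ·
    (3,4)@(7, 9): e=[60,50,10] → █
    (6,4)@(13, 9): e=[-12,74,58] → ·
    (2,5)@(5, 11): e=[84,22,14] → █
    (6,5)@(13, 11): e=[-12,54,78] → ·
    (2,6)@(5, 13): e=[84,2,34] → █
    (6,6)@(13, 13): e=[-12,34,98] → ·
    (2,7)@(5, 15): e=[84,-18,54] → ·
    (3,7)@(7, 15): e=[60,-10,70] → ·
  covered (15 px):
    · · · · · · · ·
    · · · · · · · ·
    · · · · · █ · ·
    · · · · █ █ · ·
    · · · █ █ █ · ·
    · · █ █ █ █ · ·
    · · █ █ █ █ · ·
    · · · · · █ · ·
    · · · · · · · ·
    · · · · · · · ·
    · · · · · · · ·
T2:
  2·area = 20
  edge (12, 14)→(6, 22): d=(-6,8) right/bottom  bias=-1
  edge (6, 22)→(14, 8): d=(8,-14) top-left  bias=+0
  edge (14, 8)→(12, 14): d=(-2,6) right/bottom  bias=-1
    (7,2)@(15, 5): e=[30,-10,0] → ·  [on edge]
    (6,5)@(13, 11): e=[10,10,0] → ·  [on edge]
    (5,7)@(11, 15): e=[2,14,4] → █
    (6,7)@(13, 15): e=[-14,42,-8] → ·
    (4,8)@(9, 17): e=[6,2,12] → █
    (5,8)@(11, 17): e=[-10,30,0] → ·  [on edge]
    (4,9)@(9, 19): e=[-6,18,8] → ·
  covered (2 px):
    · · · · · · · ·
    · · · · · · · ·
    · · · · · · · ·
    · · · · · · · ·
    · · · · · · · ·
    · · · · · · · ·
    · · · · · · · ·
    · · · · · █ · ·
    · · · · █ · · ·
    · · · · · · · ·
    · · · · · · · ·
T3:
  2·area = 24
  edge (4, 14)→(16, 14): d=(12,0) top-left  bias=+0
  edge (16, 14)→(0, 16): d=(-16,2) right/bottom  bias=-1
  edge (0, 16)→(4, 14): d=(4,-2) top-left  bias=+0
    (1,7)@(3, 15): e=[12,10,2] → █
    (2,7)@(5, 15): e=[12,6,6] → █
    (3,7)@(7, 15): e=[12,2,10] → █
    (4,7)@(9, 15): e=[12,-2,14] → ·
    (1,8)@(3, 17): e=[36,-22,10] → ·
    (2,8)@(5, 17): e=[36,-26,14] → ·
    (3,8)@(7, 17): e=[36,-30,18] → ·
  covered (3 px):
    · · · · · · · ·
    · · · · · · · ·
    · · · · · · · ·
    · · · · · · · ·
    · · · · · · · ·
    · · · · · · · ·
    · · · · · · · ·
    · █ █ █ · · · ·
    · · · · · · · ·
    · · · · · · · ·
    · · · · · · · ·

Answer: "outside"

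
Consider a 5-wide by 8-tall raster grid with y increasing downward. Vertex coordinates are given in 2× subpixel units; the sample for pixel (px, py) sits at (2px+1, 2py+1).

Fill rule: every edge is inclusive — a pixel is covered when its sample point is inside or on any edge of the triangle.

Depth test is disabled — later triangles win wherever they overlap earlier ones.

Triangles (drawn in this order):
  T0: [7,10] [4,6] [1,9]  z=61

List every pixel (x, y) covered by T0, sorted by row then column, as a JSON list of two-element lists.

T0:
  2·area = 21  (B↔C swapped to make it positive)
  edge (7, 10)→(1, 9): d=(-6,-1) inclusive
  edge (1, 9)→(4, 6): d=(3,-3) inclusive
  edge (4, 6)→(7, 10): d=(3,4) inclusive
    (4,0)@(9, 1): e=[56,0,-35] → .  [on edge]
    (3,1)@(7, 3): e=[42,0,-21] → .  [on edge]
    (2,2)@(5, 5): e=[28,0,-7] → .  [on edge]
    (1,3)@(3, 7): e=[14,0,7] → X  [on edge]
    (2,3)@(5, 7): e=[16,6,-1] → .
    (0,4)@(1, 9): e=[0,0,21] → X  [on edge]
    (2,4)@(5, 9): e=[4,12,5] → X
    (3,4)@(7, 9): e=[6,18,-3] → .
    (0,5)@(1, 11): e=[-12,6,27] → .
    (1,5)@(3, 11): e=[-10,12,19] → .
    (2,5)@(5, 11): e=[-8,18,11] → .
  covered (4 px):
    . . . . .
    . . . . .
    . . . . .
    . X . . .
    X X X . .
    . . . . .
    . . . . .
    . . . . .

Result: [[1,3],[0,4],[1,4],[2,4]]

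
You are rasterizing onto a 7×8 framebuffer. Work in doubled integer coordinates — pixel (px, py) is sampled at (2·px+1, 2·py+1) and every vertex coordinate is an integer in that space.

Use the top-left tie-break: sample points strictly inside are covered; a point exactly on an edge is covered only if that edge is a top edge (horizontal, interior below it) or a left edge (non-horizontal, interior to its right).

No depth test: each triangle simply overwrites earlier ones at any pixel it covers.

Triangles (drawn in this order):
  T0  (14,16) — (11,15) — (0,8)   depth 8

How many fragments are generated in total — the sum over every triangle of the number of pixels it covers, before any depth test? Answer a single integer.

T0:
  2·area = 10
  edge (14, 16)→(11, 15): d=(-3,-1) top-left  bias=+0
  edge (11, 15)→(0, 8): d=(-11,-7) top-left  bias=+0
  edge (0, 8)→(14, 16): d=(14,8) right/bottom  bias=-1
    (2,5)@(5, 11): e=[6,2,2] → █
    (3,5)@(7, 11): e=[8,16,-14] → ·
    (2,6)@(5, 13): e=[0,-20,30] → ·  [on edge]
    (5,7)@(11, 15): e=[0,0,10] → █  [on edge]
    (6,7)@(13, 15): e=[2,14,-6] → ·
  covered (2 px):
    · · · · · · ·
    · · · · · · ·
    · · · · · · ·
    · · · · · · ·
    · · · · · · ·
    · · █ · · · ·
    · · · · · · ·
    · · · · · █ ·

Answer: 2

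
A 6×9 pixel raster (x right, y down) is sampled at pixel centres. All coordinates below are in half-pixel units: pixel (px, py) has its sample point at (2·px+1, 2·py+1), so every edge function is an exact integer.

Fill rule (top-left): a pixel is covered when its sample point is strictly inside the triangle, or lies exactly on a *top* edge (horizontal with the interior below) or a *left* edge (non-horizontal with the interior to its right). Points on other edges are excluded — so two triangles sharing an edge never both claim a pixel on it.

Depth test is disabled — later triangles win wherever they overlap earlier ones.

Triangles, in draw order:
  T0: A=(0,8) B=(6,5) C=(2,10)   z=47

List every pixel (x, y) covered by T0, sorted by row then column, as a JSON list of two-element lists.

T0:
  2·area = 18
  edge (0, 8)→(6, 5): d=(6,-3) top-left  bias=+0
  edge (6, 5)→(2, 10): d=(-4,5) right/bottom  bias=-1
  edge (2, 10)→(0, 8): d=(-2,-2) top-left  bias=+0
    (1,3)@(3, 7): e=[3,7,8] → #
    (2,3)@(5, 7): e=[9,-3,12] → ·
    (0,4)@(1, 9): e=[9,9,0] → #  [on edge]
    (1,4)@(3, 9): e=[15,-1,4] → ·
    (0,5)@(1, 11): e=[21,1,-4] → ·
    (1,5)@(3, 11): e=[27,-9,0] → ·  [on edge]
    (2,6)@(5, 13): e=[45,-27,0] → ·  [on edge]
    (3,7)@(7, 15): e=[63,-45,0] → ·  [on edge]
    (4,8)@(9, 17): e=[81,-63,0] → ·  [on edge]
  covered (2 px):
    · · · · · ·
    · · · · · ·
    · · · · · ·
    · # · · · ·
    # · · · · ·
    · · · · · ·
    · · · · · ·
    · · · · · ·
    · · · · · ·

Answer: [[1,3],[0,4]]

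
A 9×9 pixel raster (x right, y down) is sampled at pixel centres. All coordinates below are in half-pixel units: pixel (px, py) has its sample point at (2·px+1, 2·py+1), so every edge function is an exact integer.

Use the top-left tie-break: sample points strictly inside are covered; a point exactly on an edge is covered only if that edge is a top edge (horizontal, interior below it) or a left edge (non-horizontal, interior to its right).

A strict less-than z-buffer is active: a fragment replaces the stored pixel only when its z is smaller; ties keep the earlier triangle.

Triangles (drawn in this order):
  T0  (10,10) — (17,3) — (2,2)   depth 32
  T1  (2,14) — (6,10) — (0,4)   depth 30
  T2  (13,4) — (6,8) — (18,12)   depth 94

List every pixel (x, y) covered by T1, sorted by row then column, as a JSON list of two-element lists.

T0:
  2·area = 112  (B↔C swapped to make it positive)
  edge (10, 10)→(2, 2): d=(-8,-8) top-left  bias=+0
  edge (2, 2)→(17, 3): d=(15,1) right/bottom  bias=-1
  edge (17, 3)→(10, 10): d=(-7,7) right/bottom  bias=-1
    (0,0)@(1, 1): e=[0,-14,126] → ·  [on edge]
    (1,1)@(3, 3): e=[0,14,98] → #  [on edge]
    (2,1)@(5, 3): e=[16,12,84] → #
    (3,1)@(7, 3): e=[32,10,70] → #
    (4,1)@(9, 3): e=[48,8,56] → #
    (5,1)@(11, 3): e=[64,6,42] → #
    (6,1)@(13, 3): e=[80,4,28] → #
    (7,1)@(15, 3): e=[96,2,14] → #
    (8,1)@(17, 3): e=[112,0,0] → ·  [on edge]
    (1,2)@(3, 5): e=[-16,44,84] → ·
    (2,2)@(5, 5): e=[0,42,70] → #  [on edge]
    (7,2)@(15, 5): e=[80,32,0] → ·  [on edge]
    (3,3)@(7, 7): e=[0,70,42] → #  [on edge]
    (6,3)@(13, 7): e=[48,64,0] → ·  [on edge]
    (4,4)@(9, 9): e=[0,98,14] → #  [on edge]
    (5,4)@(11, 9): e=[16,96,0] → ·  [on edge]
    (4,5)@(9, 11): e=[-16,128,0] → ·  [on edge]
    (5,5)@(11, 11): e=[0,126,-14] → ·  [on edge]
    (3,6)@(7, 13): e=[-48,160,0] → ·  [on edge]
    (6,6)@(13, 13): e=[0,154,-42] → ·  [on edge]
    (2,7)@(5, 15): e=[-80,192,0] → ·  [on edge]
    (7,7)@(15, 15): e=[0,182,-70] → ·  [on edge]
    (1,8)@(3, 17): e=[-112,224,0] → ·  [on edge]
    (8,8)@(17, 17): e=[0,210,-98] → ·  [on edge]
  covered (16 px):
    · · · · · · · · ·
    · # # # # # # # ·
    · · # # # # # · ·
    · · · # # # · · ·
    · · · · # · · · ·
    · · · · · · · · ·
    · · · · · · · · ·
    · · · · · · · · ·
    · · · · · · · · ·
T1:
  2·area = 48  (B↔C swapped to make it positive)
  edge (2, 14)→(0, 4): d=(-2,-10) top-left  bias=+0
  edge (0, 4)→(6, 10): d=(6,6) right/bottom  bias=-1
  edge (6, 10)→(2, 14): d=(-4,4) right/bottom  bias=-1
    (7,0)@(15, 1): e=[156,-108,0] → ·  [on edge]
    (6,1)@(13, 3): e=[132,-84,0] → ·  [on edge]
    (0,2)@(1, 5): e=[8,0,40] → ·  [on edge]
    (5,2)@(11, 5): e=[108,-60,0] → ·  [on edge]
    (0,3)@(1, 7): e=[4,12,32] → #
    (1,3)@(3, 7): e=[24,0,24] → ·  [on edge]
    (4,3)@(9, 7): e=[84,-36,0] → ·  [on edge]
    (0,4)@(1, 9): e=[0,24,24] → #  [on edge]
    (1,4)@(3, 9): e=[20,12,16] → #
    (2,4)@(5, 9): e=[40,0,8] → ·  [on edge]
    (3,4)@(7, 9): e=[60,-12,0] → ·  [on edge]
    (0,5)@(1, 11): e=[-4,36,16] → ·
    (2,5)@(5, 11): e=[36,12,0] → ·  [on edge]
    (3,5)@(7, 11): e=[56,0,-8] → ·  [on edge]
    (1,6)@(3, 13): e=[12,36,0] → ·  [on edge]
    (4,6)@(9, 13): e=[72,0,-24] → ·  [on edge]
    (0,7)@(1, 15): e=[-12,60,0] → ·  [on edge]
    (5,7)@(11, 15): e=[88,0,-40] → ·  [on edge]
    (6,8)@(13, 17): e=[104,0,-56] → ·  [on edge]
  covered (4 px):
    · · · · · · · · ·
    · · · · · · · · ·
    · · · · · · · · ·
    # · · · · · · · ·
    # # · · · · · · ·
    · # · · · · · · ·
    · · · · · · · · ·
    · · · · · · · · ·
    · · · · · · · · ·
T2:
  2·area = 76  (B↔C swapped to make it positive)
  edge (13, 4)→(18, 12): d=(5,8) right/bottom  bias=-1
  edge (18, 12)→(6, 8): d=(-12,-4) top-left  bias=+0
  edge (6, 8)→(13, 4): d=(7,-4) top-left  bias=+0
    (6,2)@(13, 5): e=[5,64,7] → #
    (7,2)@(15, 5): e=[-11,72,15] → ·
    (1,3)@(3, 7): e=[95,0,-19] → ·  [on edge]
    (4,3)@(9, 7): e=[47,24,5] → #
    (5,3)@(11, 7): e=[31,32,13] → #
    (7,3)@(15, 7): e=[-1,48,29] → ·
    (4,4)@(9, 9): e=[57,0,19] → #  [on edge]
    (7,4)@(15, 9): e=[9,24,43] → #
    (8,4)@(17, 9): e=[-7,32,51] → ·
    (4,5)@(9, 11): e=[67,-24,33] → ·
    (5,5)@(11, 11): e=[51,-16,41] → ·
    (6,5)@(13, 11): e=[35,-8,49] → ·
    (7,5)@(15, 11): e=[19,0,57] → #  [on edge]
  covered (10 px):
    · · · · · · · · ·
    · · · · · · · · ·
    · · · · · · # · ·
    · · · · # # # · ·
    · · · · # # # # ·
    · · · · · · · # #
    · · · · · · · · ·
    · · · · · · · · ·
    · · · · · · · · ·

Answer: [[0,3],[0,4],[1,4],[1,5]]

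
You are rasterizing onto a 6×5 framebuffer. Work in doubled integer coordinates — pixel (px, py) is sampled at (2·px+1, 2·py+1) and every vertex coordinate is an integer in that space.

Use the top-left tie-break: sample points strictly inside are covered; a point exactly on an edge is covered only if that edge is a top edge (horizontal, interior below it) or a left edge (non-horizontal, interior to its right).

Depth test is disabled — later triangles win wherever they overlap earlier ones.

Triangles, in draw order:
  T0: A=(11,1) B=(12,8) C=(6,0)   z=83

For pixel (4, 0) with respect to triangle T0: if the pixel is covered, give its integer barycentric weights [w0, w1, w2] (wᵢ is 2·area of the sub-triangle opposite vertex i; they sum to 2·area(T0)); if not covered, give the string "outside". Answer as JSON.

T0:
  2·area = 34
  edge (11, 1)→(12, 8): d=(1,7) right/bottom  bias=-1
  edge (12, 8)→(6, 0): d=(-6,-8) top-left  bias=+0
  edge (6, 0)→(11, 1): d=(5,1) right/bottom  bias=-1
    (3,0)@(7, 1): e=[28,2,4] → █
    (4,0)@(9, 1): e=[14,18,2] → █
    (5,0)@(11, 1): e=[0,34,0] → ·  [on edge]
    (3,1)@(7, 3): e=[30,-10,14] → ·
    (4,1)@(9, 3): e=[16,6,12] → █
    (5,1)@(11, 3): e=[2,22,10] → █
    (4,2)@(9, 5): e=[18,-6,22] → ·
    (5,2)@(11, 5): e=[4,10,20] → █
    (5,3)@(11, 7): e=[6,-2,30] → ·
  covered (5 px):
    · · · █ █ ·
    · · · · █ █
    · · · · · █
    · · · · · ·
    · · · · · ·

Answer: [18,2,14]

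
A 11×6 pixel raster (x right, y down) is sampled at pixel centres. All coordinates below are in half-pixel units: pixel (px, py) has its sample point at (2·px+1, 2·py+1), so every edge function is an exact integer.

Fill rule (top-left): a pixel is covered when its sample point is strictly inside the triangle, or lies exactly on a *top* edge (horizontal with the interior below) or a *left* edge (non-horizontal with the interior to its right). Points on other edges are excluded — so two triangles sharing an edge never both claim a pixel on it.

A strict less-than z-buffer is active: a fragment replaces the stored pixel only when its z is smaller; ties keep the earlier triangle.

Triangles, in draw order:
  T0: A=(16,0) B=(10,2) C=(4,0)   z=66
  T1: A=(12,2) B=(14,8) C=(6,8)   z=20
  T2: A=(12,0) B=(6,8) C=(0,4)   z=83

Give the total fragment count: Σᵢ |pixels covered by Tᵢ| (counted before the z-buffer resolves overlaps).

T0:
  2·area = 24
  edge (16, 0)→(10, 2): d=(-6,2) right/bottom  bias=-1
  edge (10, 2)→(4, 0): d=(-6,-2) top-left  bias=+0
  edge (4, 0)→(16, 0): d=(12,0) top-left  bias=+0
    (3,0)@(7, 1): e=[12,0,12] → #  [on edge]
    (4,0)@(9, 1): e=[8,4,12] → #
    (5,0)@(11, 1): e=[4,8,12] → #
    (6,0)@(13, 1): e=[0,12,12] → ·  [on edge]
    (3,1)@(7, 3): e=[0,-12,36] → ·  [on edge]
    (4,1)@(9, 3): e=[-4,-8,36] → ·
    (5,1)@(11, 3): e=[-8,-4,36] → ·
    (6,1)@(13, 3): e=[-12,0,36] → ·  [on edge]
    (0,2)@(1, 5): e=[0,-36,60] → ·  [on edge]
    (9,2)@(19, 5): e=[-36,0,60] → ·  [on edge]
  covered (3 px):
    · · · # # # · · · · ·
    · · · · · · · · · · ·
    · · · · · · · · · · ·
    · · · · · · · · · · ·
    · · · · · · · · · · ·
    · · · · · · · · · · ·
T1:
  2·area = 48
  edge (12, 2)→(14, 8): d=(2,6) right/bottom  bias=-1
  edge (14, 8)→(6, 8): d=(-8,0) right/bottom  bias=-1
  edge (6, 8)→(12, 2): d=(6,-6) top-left  bias=+0
    (6,0)@(13, 1): e=[-8,56,0] → ·  [on edge]
    (5,1)@(11, 3): e=[8,40,0] → #  [on edge]
    (6,1)@(13, 3): e=[-4,40,12] → ·
    (4,2)@(9, 5): e=[24,24,0] → #  [on edge]
    (6,2)@(13, 5): e=[0,24,24] → ·  [on edge]
    (3,3)@(7, 7): e=[40,8,0] → #  [on edge]
    (6,3)@(13, 7): e=[4,8,36] → #
    (7,3)@(15, 7): e=[-8,8,48] → ·
    (2,4)@(5, 9): e=[56,-8,0] → ·  [on edge]
    (3,4)@(7, 9): e=[44,-8,12] → ·
    (4,4)@(9, 9): e=[32,-8,24] → ·
    (5,4)@(11, 9): e=[20,-8,36] → ·
    (1,5)@(3, 11): e=[72,-24,0] → ·  [on edge]
    (7,5)@(15, 11): e=[0,-24,72] → ·  [on edge]
  covered (7 px):
    · · · · · · · · · · ·
    · · · · · # · · · · ·
    · · · · # # · · · · ·
    · · · # # # # · · · ·
    · · · · · · · · · · ·
    · · · · · · · · · · ·
T2:
  2·area = 72
  edge (12, 0)→(6, 8): d=(-6,8) right/bottom  bias=-1
  edge (6, 8)→(0, 4): d=(-6,-4) top-left  bias=+0
  edge (0, 4)→(12, 0): d=(12,-4) top-left  bias=+0
    (4,0)@(9, 1): e=[18,54,0] → #  [on edge]
    (5,0)@(11, 1): e=[2,62,8] → #
    (6,0)@(13, 1): e=[-14,70,16] → ·
    (1,1)@(3, 3): e=[54,18,0] → #  [on edge]
    (2,1)@(5, 3): e=[38,26,8] → #
    (3,1)@(7, 3): e=[22,34,16] → #
    (5,1)@(11, 3): e=[-10,50,32] → ·
    (1,2)@(3, 5): e=[42,6,24] → #
    (4,2)@(9, 5): e=[-6,30,48] → ·
    (1,3)@(3, 7): e=[30,-6,48] → ·
    (2,3)@(5, 7): e=[14,2,56] → #
    (3,3)@(7, 7): e=[-2,10,64] → ·
  covered (10 px):
    · · · · # # · · · · ·
    · # # # # · · · · · ·
    · # # # · · · · · · ·
    · · # · · · · · · · ·
    · · · · · · · · · · ·
    · · · · · · · · · · ·

Result: 20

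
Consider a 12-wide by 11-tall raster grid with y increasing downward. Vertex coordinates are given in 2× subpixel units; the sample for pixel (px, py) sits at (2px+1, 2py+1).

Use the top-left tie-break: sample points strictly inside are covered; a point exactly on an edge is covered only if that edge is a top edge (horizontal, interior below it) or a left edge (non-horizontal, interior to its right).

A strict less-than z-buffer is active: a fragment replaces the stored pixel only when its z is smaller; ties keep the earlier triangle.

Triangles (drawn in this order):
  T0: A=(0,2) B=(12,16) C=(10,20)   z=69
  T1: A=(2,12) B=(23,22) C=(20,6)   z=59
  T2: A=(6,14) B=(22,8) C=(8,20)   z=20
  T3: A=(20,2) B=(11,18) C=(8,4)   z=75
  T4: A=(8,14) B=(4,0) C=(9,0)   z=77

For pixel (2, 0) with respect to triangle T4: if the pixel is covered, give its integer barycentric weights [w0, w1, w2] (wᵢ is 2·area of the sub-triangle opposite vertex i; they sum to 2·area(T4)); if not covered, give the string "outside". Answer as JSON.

T0:
  2·area = 76
  edge (0, 2)→(12, 16): d=(12,14) right/bottom  bias=-1
  edge (12, 16)→(10, 20): d=(-2,4) right/bottom  bias=-1
  edge (10, 20)→(0, 2): d=(-10,-18) top-left  bias=+0
    (1,3)@(3, 7): e=[18,54,4] → X
    (2,3)@(5, 7): e=[-10,46,40] → .
    (1,4)@(3, 9): e=[42,50,-16] → .
    (2,4)@(5, 9): e=[14,42,20] → X
    (3,4)@(7, 9): e=[-14,34,56] → .
    (2,5)@(5, 11): e=[38,38,0] → X  [on edge]
    (3,5)@(7, 11): e=[10,30,36] → X
    (4,5)@(9, 11): e=[-18,22,72] → .
    (2,6)@(5, 13): e=[62,34,-20] → .
    (3,6)@(7, 13): e=[34,26,16] → X
    (4,6)@(9, 13): e=[6,18,52] → X
    (5,6)@(11, 13): e=[-22,10,88] → .
  covered (10 px):
    . . . . . . . . . . . .
    . . . . . . . . . . . .
    . . . . . . . . . . . .
    . X . . . . . . . . . .
    . . X . . . . . . . . .
    . . X X . . . . . . . .
    . . . X X . . . . . . .
    . . . . X X . . . . . .
    . . . . X X . . . . . .
    . . . . . . . . . . . .
    . . . . . . . . . . . .
T1:
  2·area = 306  (B↔C swapped to make it positive)
  edge (2, 12)→(20, 6): d=(18,-6) top-left  bias=+0
  edge (20, 6)→(23, 22): d=(3,16) right/bottom  bias=-1
  edge (23, 22)→(2, 12): d=(-21,-10) top-left  bias=+0
    (11,2)@(23, 5): e=[0,-51,357] → .  [on edge]
    (8,3)@(17, 7): e=[0,51,255] → X  [on edge]
    (9,3)@(19, 7): e=[12,19,275] → X
    (10,3)@(21, 7): e=[24,-13,295] → .
    (5,4)@(11, 9): e=[0,153,153] → X  [on edge]
    (6,4)@(13, 9): e=[12,121,173] → X
    (7,4)@(15, 9): e=[24,89,193] → X
    (10,4)@(21, 9): e=[60,-7,253] → .
    (2,5)@(5, 11): e=[0,255,51] → X  [on edge]
    (3,5)@(7, 11): e=[12,223,71] → X
    (4,5)@(9, 11): e=[24,191,91] → X
    (10,5)@(21, 11): e=[96,-1,211] → .
  covered (40 px):
    . . . . . . . . . . . .
    . . . . . . . . . . . .
    . . . . . . . . . . . .
    . . . . . . . . X X . .
    . . . . . X X X X X . .
    . . X X X X X X X X . .
    . . X X X X X X X X X .
    . . . . X X X X X X X .
    . . . . . . X X X X X .
    . . . . . . . . X X X .
    . . . . . . . . . . X .
T2:
  2·area = 108
  edge (6, 14)→(22, 8): d=(16,-6) top-left  bias=+0
  edge (22, 8)→(8, 20): d=(-14,12) right/bottom  bias=-1
  edge (8, 20)→(6, 14): d=(-2,-6) top-left  bias=+0
    (1,2)@(3, 5): e=[-162,270,0] → .  [on edge]
    (2,5)@(5, 11): e=[-54,162,0] → .  [on edge]
    (7,5)@(15, 11): e=[6,42,60] → X
    (8,5)@(17, 11): e=[18,18,72] → X
    (9,5)@(19, 11): e=[30,-6,84] → .
    (4,6)@(9, 13): e=[2,86,20] → X
    (5,6)@(11, 13): e=[14,62,32] → X
    (6,6)@(13, 13): e=[26,38,44] → X
    (8,6)@(17, 13): e=[50,-10,68] → .
    (3,7)@(7, 15): e=[22,82,4] → X
    (7,7)@(15, 15): e=[70,-14,52] → .
    (3,8)@(7, 17): e=[54,54,0] → X  [on edge]
  covered (14 px):
    . . . . . . . . . . . .
    . . . . . . . . . . . .
    . . . . . . . . . . . .
    . . . . . . . . . . . .
    . . . . . . . . . . . .
    . . . . . . . X X . . .
    . . . . X X X X . . . .
    . . . X X X X . . . . .
    . . . X X X . . . . . .
    . . . . X . . . . . . .
    . . . . . . . . . . . .
T3:
  2·area = 174
  edge (20, 2)→(11, 18): d=(-9,16) right/bottom  bias=-1
  edge (11, 18)→(8, 4): d=(-3,-14) top-left  bias=+0
  edge (8, 4)→(20, 2): d=(12,-2) top-left  bias=+0
    (7,1)@(15, 3): e=[71,101,2] → X
    (8,1)@(17, 3): e=[39,129,6] → X
    (9,1)@(19, 3): e=[7,157,10] → X
    (10,1)@(21, 3): e=[-25,185,14] → .
    (4,2)@(9, 5): e=[149,11,14] → X
    (5,2)@(11, 5): e=[117,39,18] → X
    (6,2)@(13, 5): e=[85,67,22] → X
    (9,2)@(19, 5): e=[-11,151,34] → .
    (4,3)@(9, 7): e=[131,5,38] → X
    (9,3)@(19, 7): e=[-29,145,58] → .
    (4,4)@(9, 9): e=[113,-1,62] → .
    (5,4)@(11, 9): e=[81,27,66] → X
  covered (22 px):
    . . . . . . . . . . . .
    . . . . . . . X X X . .
    . . . . X X X X X . . .
    . . . . X X X X X . . .
    . . . . . X X X . . . .
    . . . . . X X . . . . .
    . . . . . X X . . . . .
    . . . . . X . . . . . .
    . . . . . X . . . . . .
    . . . . . . . . . . . .
    . . . . . . . . . . . .
T4:
  2·area = 70
  edge (8, 14)→(4, 0): d=(-4,-14) top-left  bias=+0
  edge (4, 0)→(9, 0): d=(5,0) top-left  bias=+0
  edge (9, 0)→(8, 14): d=(-1,14) right/bottom  bias=-1
    (2,0)@(5, 1): e=[10,5,55] → X
    (3,0)@(7, 1): e=[38,5,27] → X
    (4,0)@(9, 1): e=[66,5,-1] → .
    (2,1)@(5, 3): e=[2,15,53] → X
    (4,1)@(9, 3): e=[58,15,-3] → .
    (2,2)@(5, 5): e=[-6,25,51] → .
    (3,2)@(7, 5): e=[22,25,23] → X
    (4,2)@(9, 5): e=[50,25,-5] → .
    (3,3)@(7, 7): e=[14,35,21] → X
    (4,3)@(9, 7): e=[42,35,-7] → .
    (3,4)@(7, 9): e=[6,45,19] → X
    (4,4)@(9, 9): e=[34,45,-9] → .
  covered (7 px):
    . . X X . . . . . . . .
    . . X X . . . . . . . .
    . . . X . . . . . . . .
    . . . X . . . . . . . .
    . . . X . . . . . . . .
    . . . . . . . . . . . .
    . . . . . . . . . . . .
    . . . . . . . . . . . .
    . . . . . . . . . . . .
    . . . . . . . . . . . .
    . . . . . . . . . . . .

Answer: [5,55,10]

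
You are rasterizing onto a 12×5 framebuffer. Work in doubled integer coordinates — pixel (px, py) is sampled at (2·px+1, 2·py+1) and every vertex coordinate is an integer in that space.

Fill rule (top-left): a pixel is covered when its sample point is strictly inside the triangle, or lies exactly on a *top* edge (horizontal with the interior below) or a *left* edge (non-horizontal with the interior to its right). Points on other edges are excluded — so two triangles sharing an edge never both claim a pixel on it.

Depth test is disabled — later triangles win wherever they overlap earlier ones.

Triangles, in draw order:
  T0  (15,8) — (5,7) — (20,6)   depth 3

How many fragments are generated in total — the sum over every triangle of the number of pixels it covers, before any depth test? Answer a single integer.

T0:
  2·area = 25
  edge (15, 8)→(5, 7): d=(-10,-1) top-left  bias=+0
  edge (5, 7)→(20, 6): d=(15,-1) top-left  bias=+0
  edge (20, 6)→(15, 8): d=(-5,2) right/bottom  bias=-1
    (2,3)@(5, 7): e=[0,0,25] → █  [on edge]
    (3,3)@(7, 7): e=[2,2,21] → █
    (4,3)@(9, 7): e=[4,4,17] → █
    (5,3)@(11, 7): e=[6,6,13] → █
    (6,3)@(13, 7): e=[8,8,9] → █
    (7,3)@(15, 7): e=[10,10,5] → █
    (8,3)@(17, 7): e=[12,12,1] → █
    (9,3)@(19, 7): e=[14,14,-3] → ·
    (2,4)@(5, 9): e=[-20,30,15] → ·
    (3,4)@(7, 9): e=[-18,32,11] → ·
    (4,4)@(9, 9): e=[-16,34,7] → ·
    (5,4)@(11, 9): e=[-14,36,3] → ·
  covered (7 px):
    · · · · · · · · · · · ·
    · · · · · · · · · · · ·
    · · · · · · · · · · · ·
    · · █ █ █ █ █ █ █ · · ·
    · · · · · · · · · · · ·

Final: 7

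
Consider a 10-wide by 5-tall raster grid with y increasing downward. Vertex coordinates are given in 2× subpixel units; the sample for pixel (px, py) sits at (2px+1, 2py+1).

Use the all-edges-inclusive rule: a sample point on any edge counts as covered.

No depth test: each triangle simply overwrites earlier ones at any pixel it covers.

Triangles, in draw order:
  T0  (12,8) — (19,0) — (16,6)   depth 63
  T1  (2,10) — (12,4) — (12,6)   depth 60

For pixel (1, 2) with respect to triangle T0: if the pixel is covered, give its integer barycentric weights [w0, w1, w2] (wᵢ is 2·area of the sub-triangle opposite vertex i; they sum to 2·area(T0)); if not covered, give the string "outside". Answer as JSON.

T0:
  2·area = 18
  edge (12, 8)→(19, 0): d=(7,-8) inclusive
  edge (19, 0)→(16, 6): d=(-3,6) inclusive
  edge (16, 6)→(12, 8): d=(-4,2) inclusive
    (8,1)@(17, 3): e=[5,3,10] → #
    (9,1)@(19, 3): e=[21,-9,6] → ·
    (7,2)@(15, 5): e=[3,9,6] → #
    (8,2)@(17, 5): e=[19,-3,2] → ·
    (6,3)@(13, 7): e=[1,15,2] → #
    (7,3)@(15, 7): e=[17,3,-2] → ·
    (6,4)@(13, 9): e=[15,9,-6] → ·
  covered (3 px):
    · · · · · · · · · ·
    · · · · · · · · # ·
    · · · · · · · # · ·
    · · · · · · # · · ·
    · · · · · · · · · ·
T1:
  2·area = 20
  edge (2, 10)→(12, 4): d=(10,-6) inclusive
  edge (12, 4)→(12, 6): d=(0,2) inclusive
  edge (12, 6)→(2, 10): d=(-10,4) inclusive
    (8,0)@(17, 1): e=[0,-10,30] → ·  [on edge]
    (5,2)@(11, 5): e=[4,2,14] → #
    (6,2)@(13, 5): e=[16,-2,6] → ·
    (3,3)@(7, 7): e=[0,10,10] → #  [on edge]
    (4,3)@(9, 7): e=[12,6,2] → #
    (5,3)@(11, 7): e=[24,2,-6] → ·
    (3,4)@(7, 9): e=[20,10,-10] → ·
    (4,4)@(9, 9): e=[32,6,-18] → ·
  covered (3 px):
    · · · · · · · · · ·
    · · · · · · · · · ·
    · · · · · # · · · ·
    · · · # # · · · · ·
    · · · · · · · · · ·

Answer: "outside"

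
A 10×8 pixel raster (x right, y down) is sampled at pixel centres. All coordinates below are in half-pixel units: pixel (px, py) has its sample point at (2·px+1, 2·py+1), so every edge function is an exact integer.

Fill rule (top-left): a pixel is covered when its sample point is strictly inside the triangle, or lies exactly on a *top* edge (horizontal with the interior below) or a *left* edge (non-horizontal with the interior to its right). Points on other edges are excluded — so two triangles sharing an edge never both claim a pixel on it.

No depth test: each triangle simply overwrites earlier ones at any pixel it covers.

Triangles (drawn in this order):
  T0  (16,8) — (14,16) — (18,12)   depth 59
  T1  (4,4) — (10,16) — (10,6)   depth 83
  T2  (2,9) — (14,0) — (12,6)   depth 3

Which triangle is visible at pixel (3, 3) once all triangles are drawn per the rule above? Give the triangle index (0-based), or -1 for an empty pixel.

T0:
  2·area = 24  (B↔C swapped to make it positive)
  edge (16, 8)→(18, 12): d=(2,4) right/bottom  bias=-1
  edge (18, 12)→(14, 16): d=(-4,4) right/bottom  bias=-1
  edge (14, 16)→(16, 8): d=(2,-8) top-left  bias=+0
    (8,5)@(17, 11): e=[2,8,14] → X
    (9,5)@(19, 11): e=[-6,0,30] → .  [on edge]
    (7,6)@(15, 13): e=[14,8,2] → X
    (8,6)@(17, 13): e=[6,0,18] → .  [on edge]
    (7,7)@(15, 15): e=[18,0,6] → .  [on edge]
  covered (2 px):
    . . . . . . . . . .
    . . . . . . . . . .
    . . . . . . . . . .
    . . . . . . . . . .
    . . . . . . . . . .
    . . . . . . . . X .
    . . . . . . . X . .
    . . . . . . . . . .
T1:
  2·area = 60  (B↔C swapped to make it positive)
  edge (4, 4)→(10, 6): d=(6,2) right/bottom  bias=-1
  edge (10, 6)→(10, 16): d=(0,10) right/bottom  bias=-1
  edge (10, 16)→(4, 4): d=(-6,-12) top-left  bias=+0
    (0,1)@(1, 3): e=[0,90,-30] → .  [on edge]
    (2,2)@(5, 5): e=[4,50,6] → X
    (3,2)@(7, 5): e=[0,30,30] → .  [on edge]
    (2,3)@(5, 7): e=[16,50,-6] → .
    (3,3)@(7, 7): e=[12,30,18] → X
    (4,3)@(9, 7): e=[8,10,42] → X
    (5,3)@(11, 7): e=[4,-10,66] → .
    (6,3)@(13, 7): e=[0,-30,90] → .  [on edge]
    (3,4)@(7, 9): e=[24,30,6] → X
    (5,4)@(11, 9): e=[16,-10,54] → .
    (9,4)@(19, 9): e=[0,-90,150] → .  [on edge]
    (3,5)@(7, 11): e=[36,30,-6] → .
  covered (7 px):
    . . . . . . . . . .
    . . . . . . . . . .
    . . X . . . . . . .
    . . . X X . . . . .
    . . . X X . . . . .
    . . . . X . . . . .
    . . . . X . . . . .
    . . . . . . . . . .
T2:
  2·area = 54
  edge (2, 9)→(14, 0): d=(12,-9) top-left  bias=+0
  edge (14, 0)→(12, 6): d=(-2,6) right/bottom  bias=-1
  edge (12, 6)→(2, 9): d=(-10,3) right/bottom  bias=-1
    (6,0)@(13, 1): e=[3,4,47] → X
    (7,0)@(15, 1): e=[21,-8,41] → .
    (5,1)@(11, 3): e=[9,12,33] → X
    (6,1)@(13, 3): e=[27,0,27] → .  [on edge]
    (4,2)@(9, 5): e=[15,20,19] → X
    (6,2)@(13, 5): e=[51,-4,7] → .
    (2,3)@(5, 7): e=[3,40,11] → X
    (3,3)@(7, 7): e=[21,28,5] → X
    (4,3)@(9, 7): e=[39,16,-1] → .
    (5,3)@(11, 7): e=[57,4,-7] → .
    (2,4)@(5, 9): e=[27,36,-9] → .
    (3,4)@(7, 9): e=[45,24,-15] → .
    (5,4)@(11, 9): e=[81,0,-27] → .  [on edge]
    (4,7)@(9, 15): e=[135,0,-81] → .  [on edge]
  covered (6 px):
    . . . . . . X . . .
    . . . . . X . . . .
    . . . . X X . . . .
    . . X X . . . . . .
    . . . . . . . . . .
    . . . . . . . . . .
    . . . . . . . . . .
    . . . . . . . . . .

Z-buffer (winner per pixel, '.' = empty):
  . . . . . . 2 . . .
  . . . . . 2 . . . .
  . . 1 . 2 2 . . . .
  . . 2 2 1 . . . . .
  . . . 1 1 . . . . .
  . . . . 1 . . . 0 .
  . . . . 1 . . 0 . .
  . . . . . . . . . .

Result: 2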